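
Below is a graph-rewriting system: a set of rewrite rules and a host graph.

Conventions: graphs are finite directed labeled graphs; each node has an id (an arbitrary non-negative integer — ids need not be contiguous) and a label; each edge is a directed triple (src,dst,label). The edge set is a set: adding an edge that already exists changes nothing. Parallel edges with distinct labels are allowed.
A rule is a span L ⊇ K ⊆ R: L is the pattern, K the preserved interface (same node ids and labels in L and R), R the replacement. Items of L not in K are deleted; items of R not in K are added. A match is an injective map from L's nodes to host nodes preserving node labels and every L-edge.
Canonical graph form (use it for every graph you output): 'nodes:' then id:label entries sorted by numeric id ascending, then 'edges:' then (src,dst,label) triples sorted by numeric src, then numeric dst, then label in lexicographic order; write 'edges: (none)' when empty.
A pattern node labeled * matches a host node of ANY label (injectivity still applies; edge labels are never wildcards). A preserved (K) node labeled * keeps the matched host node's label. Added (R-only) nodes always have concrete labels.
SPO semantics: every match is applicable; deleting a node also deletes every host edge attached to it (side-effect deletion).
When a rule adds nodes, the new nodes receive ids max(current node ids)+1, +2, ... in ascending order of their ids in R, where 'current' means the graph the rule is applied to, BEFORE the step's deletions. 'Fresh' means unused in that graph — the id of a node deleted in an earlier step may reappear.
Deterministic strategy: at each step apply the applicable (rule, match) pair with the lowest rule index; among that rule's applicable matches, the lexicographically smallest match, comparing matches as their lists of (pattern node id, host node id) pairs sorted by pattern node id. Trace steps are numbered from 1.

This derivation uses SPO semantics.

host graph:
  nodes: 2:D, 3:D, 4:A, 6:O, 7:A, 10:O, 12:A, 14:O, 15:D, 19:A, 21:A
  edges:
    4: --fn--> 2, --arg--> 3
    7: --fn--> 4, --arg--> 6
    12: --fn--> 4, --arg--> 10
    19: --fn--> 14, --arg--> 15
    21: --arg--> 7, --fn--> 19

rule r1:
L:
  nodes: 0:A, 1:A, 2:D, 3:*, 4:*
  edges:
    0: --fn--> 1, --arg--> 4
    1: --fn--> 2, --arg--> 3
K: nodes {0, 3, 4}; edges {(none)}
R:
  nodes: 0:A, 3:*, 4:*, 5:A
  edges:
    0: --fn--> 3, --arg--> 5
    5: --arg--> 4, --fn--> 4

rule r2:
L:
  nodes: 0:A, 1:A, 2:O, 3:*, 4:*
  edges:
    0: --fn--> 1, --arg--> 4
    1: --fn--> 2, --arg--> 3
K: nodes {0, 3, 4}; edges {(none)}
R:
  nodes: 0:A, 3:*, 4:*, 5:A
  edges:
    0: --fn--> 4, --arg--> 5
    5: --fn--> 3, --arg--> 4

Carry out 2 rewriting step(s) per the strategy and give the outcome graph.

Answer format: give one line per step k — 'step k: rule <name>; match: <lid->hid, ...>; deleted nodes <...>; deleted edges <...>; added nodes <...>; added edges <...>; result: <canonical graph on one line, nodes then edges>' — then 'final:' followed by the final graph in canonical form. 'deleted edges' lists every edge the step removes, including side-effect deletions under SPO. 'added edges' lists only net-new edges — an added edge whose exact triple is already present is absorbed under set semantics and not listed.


step 1: rule r1; match: 0->7, 1->4, 2->2, 3->3, 4->6; deleted nodes 2, 4; deleted edges (4,2,fn); (4,3,arg); (7,4,fn); (7,6,arg); (12,4,fn); added nodes 22; added edges (7,3,fn); (7,22,arg); (22,6,arg); (22,6,fn); result: nodes: 3:D, 6:O, 7:A, 10:O, 12:A, 14:O, 15:D, 19:A, 21:A, 22:A edges: (7,3,fn); (7,22,arg); (12,10,arg); (19,14,fn); (19,15,arg); (21,7,arg); (21,19,fn); (22,6,arg); (22,6,fn)
step 2: rule r2; match: 0->21, 1->19, 2->14, 3->15, 4->7; deleted nodes 14, 19; deleted edges (19,14,fn); (19,15,arg); (21,7,arg); (21,19,fn); added nodes 23; added edges (21,7,fn); (21,23,arg); (23,7,arg); (23,15,fn); result: nodes: 3:D, 6:O, 7:A, 10:O, 12:A, 15:D, 21:A, 22:A, 23:A edges: (7,3,fn); (7,22,arg); (12,10,arg); (21,7,fn); (21,23,arg); (22,6,arg); (22,6,fn); (23,7,arg); (23,15,fn)
final:
nodes: 3:D, 6:O, 7:A, 10:O, 12:A, 15:D, 21:A, 22:A, 23:A
edges: (7,3,fn); (7,22,arg); (12,10,arg); (21,7,fn); (21,23,arg); (22,6,arg); (22,6,fn); (23,7,arg); (23,15,fn)


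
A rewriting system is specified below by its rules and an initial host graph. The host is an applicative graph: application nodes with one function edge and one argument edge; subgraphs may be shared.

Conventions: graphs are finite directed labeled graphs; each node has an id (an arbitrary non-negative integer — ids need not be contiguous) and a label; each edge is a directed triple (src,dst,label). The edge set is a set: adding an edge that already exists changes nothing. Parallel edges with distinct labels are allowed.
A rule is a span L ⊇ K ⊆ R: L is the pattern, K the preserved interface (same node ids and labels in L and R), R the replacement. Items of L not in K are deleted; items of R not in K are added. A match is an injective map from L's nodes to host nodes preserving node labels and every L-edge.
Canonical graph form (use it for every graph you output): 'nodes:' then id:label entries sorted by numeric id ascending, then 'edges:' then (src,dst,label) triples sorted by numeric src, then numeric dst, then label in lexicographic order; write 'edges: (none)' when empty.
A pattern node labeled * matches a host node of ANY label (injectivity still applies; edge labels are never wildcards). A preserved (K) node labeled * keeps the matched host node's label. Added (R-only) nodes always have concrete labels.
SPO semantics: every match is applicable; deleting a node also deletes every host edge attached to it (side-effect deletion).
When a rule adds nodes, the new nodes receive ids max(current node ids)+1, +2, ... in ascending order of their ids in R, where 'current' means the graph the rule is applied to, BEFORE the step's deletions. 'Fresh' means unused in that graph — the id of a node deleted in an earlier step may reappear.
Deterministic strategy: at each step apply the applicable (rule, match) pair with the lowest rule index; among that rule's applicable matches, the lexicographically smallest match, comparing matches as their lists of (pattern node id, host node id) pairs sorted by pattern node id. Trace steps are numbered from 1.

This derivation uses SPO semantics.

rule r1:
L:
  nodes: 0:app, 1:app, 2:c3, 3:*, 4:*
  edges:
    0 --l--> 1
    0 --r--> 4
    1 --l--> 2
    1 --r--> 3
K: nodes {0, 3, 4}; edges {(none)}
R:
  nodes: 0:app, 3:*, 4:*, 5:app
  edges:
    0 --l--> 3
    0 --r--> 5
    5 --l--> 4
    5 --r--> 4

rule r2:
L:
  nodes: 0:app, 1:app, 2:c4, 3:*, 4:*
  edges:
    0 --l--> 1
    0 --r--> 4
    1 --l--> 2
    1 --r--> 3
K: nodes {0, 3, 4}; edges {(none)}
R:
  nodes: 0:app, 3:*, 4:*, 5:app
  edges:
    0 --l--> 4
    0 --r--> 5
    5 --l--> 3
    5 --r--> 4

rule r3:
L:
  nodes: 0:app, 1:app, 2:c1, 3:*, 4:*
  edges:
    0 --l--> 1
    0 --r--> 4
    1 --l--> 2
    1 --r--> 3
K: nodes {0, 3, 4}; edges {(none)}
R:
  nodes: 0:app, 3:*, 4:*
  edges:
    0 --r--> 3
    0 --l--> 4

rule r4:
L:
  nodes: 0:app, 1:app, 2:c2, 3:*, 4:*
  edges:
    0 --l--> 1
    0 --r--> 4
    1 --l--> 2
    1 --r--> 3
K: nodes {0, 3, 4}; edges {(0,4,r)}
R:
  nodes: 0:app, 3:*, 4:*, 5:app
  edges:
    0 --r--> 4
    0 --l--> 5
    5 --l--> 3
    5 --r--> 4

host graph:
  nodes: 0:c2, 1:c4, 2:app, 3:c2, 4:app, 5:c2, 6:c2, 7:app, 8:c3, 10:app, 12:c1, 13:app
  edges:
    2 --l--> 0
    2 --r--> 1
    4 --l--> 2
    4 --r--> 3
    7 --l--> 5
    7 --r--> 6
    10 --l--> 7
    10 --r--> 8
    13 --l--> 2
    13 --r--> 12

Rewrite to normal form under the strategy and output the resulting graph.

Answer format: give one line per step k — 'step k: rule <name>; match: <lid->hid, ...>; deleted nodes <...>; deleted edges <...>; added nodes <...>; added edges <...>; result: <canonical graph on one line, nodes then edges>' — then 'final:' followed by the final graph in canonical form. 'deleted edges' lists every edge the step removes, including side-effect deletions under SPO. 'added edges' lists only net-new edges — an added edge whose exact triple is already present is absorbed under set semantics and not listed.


step 1: rule r4; match: 0->4, 1->2, 2->0, 3->1, 4->3; deleted nodes 0, 2; deleted edges (2,0,l); (2,1,r); (4,2,l); (13,2,l); added nodes 14; added edges (4,14,l); (14,1,l); (14,3,r); result: nodes: 1:c4, 3:c2, 4:app, 5:c2, 6:c2, 7:app, 8:c3, 10:app, 12:c1, 13:app, 14:app edges: (4,3,r); (4,14,l); (7,5,l); (7,6,r); (10,7,l); (10,8,r); (13,12,r); (14,1,l); (14,3,r)
step 2: rule r4; match: 0->10, 1->7, 2->5, 3->6, 4->8; deleted nodes 5, 7; deleted edges (7,5,l); (7,6,r); (10,7,l); added nodes 15; added edges (10,15,l); (15,6,l); (15,8,r); result: nodes: 1:c4, 3:c2, 4:app, 6:c2, 8:c3, 10:app, 12:c1, 13:app, 14:app, 15:app edges: (4,3,r); (4,14,l); (10,8,r); (10,15,l); (13,12,r); (14,1,l); (14,3,r); (15,6,l); (15,8,r)
final:
nodes: 1:c4, 3:c2, 4:app, 6:c2, 8:c3, 10:app, 12:c1, 13:app, 14:app, 15:app
edges: (4,3,r); (4,14,l); (10,8,r); (10,15,l); (13,12,r); (14,1,l); (14,3,r); (15,6,l); (15,8,r)


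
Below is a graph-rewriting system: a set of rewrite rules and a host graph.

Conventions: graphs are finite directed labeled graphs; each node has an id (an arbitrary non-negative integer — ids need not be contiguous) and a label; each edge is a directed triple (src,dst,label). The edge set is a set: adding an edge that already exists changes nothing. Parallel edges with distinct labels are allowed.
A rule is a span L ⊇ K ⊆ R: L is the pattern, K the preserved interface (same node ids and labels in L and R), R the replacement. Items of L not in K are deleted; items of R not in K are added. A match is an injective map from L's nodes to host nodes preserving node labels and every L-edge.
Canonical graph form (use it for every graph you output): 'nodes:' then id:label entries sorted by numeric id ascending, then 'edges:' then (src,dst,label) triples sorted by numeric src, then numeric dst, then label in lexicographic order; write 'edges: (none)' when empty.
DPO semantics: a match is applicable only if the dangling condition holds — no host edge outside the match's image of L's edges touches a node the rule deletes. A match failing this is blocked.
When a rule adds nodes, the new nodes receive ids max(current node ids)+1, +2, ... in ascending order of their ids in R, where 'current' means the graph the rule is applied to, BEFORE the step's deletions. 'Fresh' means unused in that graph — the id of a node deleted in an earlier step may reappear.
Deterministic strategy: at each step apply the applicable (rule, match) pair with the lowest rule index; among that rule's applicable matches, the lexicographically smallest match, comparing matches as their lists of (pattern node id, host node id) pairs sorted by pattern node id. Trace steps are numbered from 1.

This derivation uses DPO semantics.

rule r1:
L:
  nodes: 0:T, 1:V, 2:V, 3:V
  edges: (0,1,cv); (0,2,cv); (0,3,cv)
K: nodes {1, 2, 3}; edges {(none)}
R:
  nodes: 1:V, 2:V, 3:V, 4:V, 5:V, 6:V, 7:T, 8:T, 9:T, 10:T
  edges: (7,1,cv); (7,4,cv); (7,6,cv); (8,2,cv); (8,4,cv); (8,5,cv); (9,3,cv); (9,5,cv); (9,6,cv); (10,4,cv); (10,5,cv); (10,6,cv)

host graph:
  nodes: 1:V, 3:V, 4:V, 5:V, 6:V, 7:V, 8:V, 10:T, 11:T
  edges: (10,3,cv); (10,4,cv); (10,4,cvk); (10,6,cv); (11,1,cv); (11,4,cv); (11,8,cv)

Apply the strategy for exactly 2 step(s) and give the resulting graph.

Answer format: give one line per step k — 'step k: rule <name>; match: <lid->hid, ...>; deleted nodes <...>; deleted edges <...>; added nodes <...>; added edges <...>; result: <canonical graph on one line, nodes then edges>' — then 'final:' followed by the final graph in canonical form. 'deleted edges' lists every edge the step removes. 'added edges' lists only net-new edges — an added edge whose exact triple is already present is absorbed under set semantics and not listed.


step 1: rule r1; match: 0->11, 1->1, 2->4, 3->8; deleted nodes 11; deleted edges (11,1,cv); (11,4,cv); (11,8,cv); added nodes 12, 13, 14, 15, 16, 17, 18; added edges (15,1,cv); (15,12,cv); (15,14,cv); (16,4,cv); (16,12,cv); (16,13,cv); (17,8,cv); (17,13,cv); (17,14,cv); (18,12,cv); (18,13,cv); (18,14,cv); result: nodes: 1:V, 3:V, 4:V, 5:V, 6:V, 7:V, 8:V, 10:T, 12:V, 13:V, 14:V, 15:T, 16:T, 17:T, 18:T edges: (10,3,cv); (10,4,cv); (10,4,cvk); (10,6,cv); (15,1,cv); (15,12,cv); (15,14,cv); (16,4,cv); (16,12,cv); (16,13,cv); (17,8,cv); (17,13,cv); (17,14,cv); (18,12,cv); (18,13,cv); (18,14,cv)
step 2: rule r1; match: 0->15, 1->1, 2->12, 3->14; deleted nodes 15; deleted edges (15,1,cv); (15,12,cv); (15,14,cv); added nodes 19, 20, 21, 22, 23, 24, 25; added edges (22,1,cv); (22,19,cv); (22,21,cv); (23,12,cv); (23,19,cv); (23,20,cv); (24,14,cv); (24,20,cv); (24,21,cv); (25,19,cv); (25,20,cv); (25,21,cv); result: nodes: 1:V, 3:V, 4:V, 5:V, 6:V, 7:V, 8:V, 10:T, 12:V, 13:V, 14:V, 16:T, 17:T, 18:T, 19:V, 20:V, 21:V, 22:T, 23:T, 24:T, 25:T edges: (10,3,cv); (10,4,cv); (10,4,cvk); (10,6,cv); (16,4,cv); (16,12,cv); (16,13,cv); (17,8,cv); (17,13,cv); (17,14,cv); (18,12,cv); (18,13,cv); (18,14,cv); (22,1,cv); (22,19,cv); (22,21,cv); (23,12,cv); (23,19,cv); (23,20,cv); (24,14,cv); (24,20,cv); (24,21,cv); (25,19,cv); (25,20,cv); (25,21,cv)
final:
nodes: 1:V, 3:V, 4:V, 5:V, 6:V, 7:V, 8:V, 10:T, 12:V, 13:V, 14:V, 16:T, 17:T, 18:T, 19:V, 20:V, 21:V, 22:T, 23:T, 24:T, 25:T
edges: (10,3,cv); (10,4,cv); (10,4,cvk); (10,6,cv); (16,4,cv); (16,12,cv); (16,13,cv); (17,8,cv); (17,13,cv); (17,14,cv); (18,12,cv); (18,13,cv); (18,14,cv); (22,1,cv); (22,19,cv); (22,21,cv); (23,12,cv); (23,19,cv); (23,20,cv); (24,14,cv); (24,20,cv); (24,21,cv); (25,19,cv); (25,20,cv); (25,21,cv)


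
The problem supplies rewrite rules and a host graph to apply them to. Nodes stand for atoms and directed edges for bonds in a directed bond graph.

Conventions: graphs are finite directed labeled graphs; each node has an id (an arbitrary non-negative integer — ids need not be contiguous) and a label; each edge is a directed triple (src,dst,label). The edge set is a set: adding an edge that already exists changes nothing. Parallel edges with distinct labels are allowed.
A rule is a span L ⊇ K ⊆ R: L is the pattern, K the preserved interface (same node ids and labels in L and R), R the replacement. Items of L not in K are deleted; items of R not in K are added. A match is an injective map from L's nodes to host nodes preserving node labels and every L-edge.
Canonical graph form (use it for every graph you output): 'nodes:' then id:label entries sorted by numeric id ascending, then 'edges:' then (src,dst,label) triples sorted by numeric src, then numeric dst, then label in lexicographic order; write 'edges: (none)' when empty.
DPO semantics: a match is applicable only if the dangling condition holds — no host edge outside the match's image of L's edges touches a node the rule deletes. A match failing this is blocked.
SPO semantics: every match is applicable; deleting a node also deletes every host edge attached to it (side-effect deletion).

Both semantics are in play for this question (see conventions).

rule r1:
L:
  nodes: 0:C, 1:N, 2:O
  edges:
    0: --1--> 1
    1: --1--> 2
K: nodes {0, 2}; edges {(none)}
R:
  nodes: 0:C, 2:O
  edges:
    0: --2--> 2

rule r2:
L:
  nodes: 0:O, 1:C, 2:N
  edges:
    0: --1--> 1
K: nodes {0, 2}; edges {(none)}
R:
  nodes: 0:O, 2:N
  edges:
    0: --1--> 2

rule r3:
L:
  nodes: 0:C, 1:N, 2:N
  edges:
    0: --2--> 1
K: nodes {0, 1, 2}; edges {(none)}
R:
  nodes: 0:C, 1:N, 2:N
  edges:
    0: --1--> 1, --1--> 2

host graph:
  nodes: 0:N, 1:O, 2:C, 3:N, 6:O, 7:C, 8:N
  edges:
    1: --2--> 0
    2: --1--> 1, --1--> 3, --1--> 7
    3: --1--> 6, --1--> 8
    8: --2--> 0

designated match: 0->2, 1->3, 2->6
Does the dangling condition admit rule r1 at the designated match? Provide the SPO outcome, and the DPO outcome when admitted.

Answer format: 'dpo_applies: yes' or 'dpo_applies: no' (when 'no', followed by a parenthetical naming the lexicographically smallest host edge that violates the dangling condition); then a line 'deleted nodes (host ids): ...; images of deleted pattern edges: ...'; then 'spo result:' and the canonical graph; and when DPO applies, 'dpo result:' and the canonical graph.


dpo_applies: no
(the rule deletes node 3, which keeps host edge (3,8,1) outside the match image — the dangling condition fails, DPO blocks; SPO proceeds and side-deletes such edges)
deleted nodes (host ids): 3; images of deleted pattern edges: (2,3,1); (3,6,1)
spo result:
nodes: 0:N, 1:O, 2:C, 6:O, 7:C, 8:N
edges: (1,0,2); (2,1,1); (2,6,2); (2,7,1); (8,0,2)


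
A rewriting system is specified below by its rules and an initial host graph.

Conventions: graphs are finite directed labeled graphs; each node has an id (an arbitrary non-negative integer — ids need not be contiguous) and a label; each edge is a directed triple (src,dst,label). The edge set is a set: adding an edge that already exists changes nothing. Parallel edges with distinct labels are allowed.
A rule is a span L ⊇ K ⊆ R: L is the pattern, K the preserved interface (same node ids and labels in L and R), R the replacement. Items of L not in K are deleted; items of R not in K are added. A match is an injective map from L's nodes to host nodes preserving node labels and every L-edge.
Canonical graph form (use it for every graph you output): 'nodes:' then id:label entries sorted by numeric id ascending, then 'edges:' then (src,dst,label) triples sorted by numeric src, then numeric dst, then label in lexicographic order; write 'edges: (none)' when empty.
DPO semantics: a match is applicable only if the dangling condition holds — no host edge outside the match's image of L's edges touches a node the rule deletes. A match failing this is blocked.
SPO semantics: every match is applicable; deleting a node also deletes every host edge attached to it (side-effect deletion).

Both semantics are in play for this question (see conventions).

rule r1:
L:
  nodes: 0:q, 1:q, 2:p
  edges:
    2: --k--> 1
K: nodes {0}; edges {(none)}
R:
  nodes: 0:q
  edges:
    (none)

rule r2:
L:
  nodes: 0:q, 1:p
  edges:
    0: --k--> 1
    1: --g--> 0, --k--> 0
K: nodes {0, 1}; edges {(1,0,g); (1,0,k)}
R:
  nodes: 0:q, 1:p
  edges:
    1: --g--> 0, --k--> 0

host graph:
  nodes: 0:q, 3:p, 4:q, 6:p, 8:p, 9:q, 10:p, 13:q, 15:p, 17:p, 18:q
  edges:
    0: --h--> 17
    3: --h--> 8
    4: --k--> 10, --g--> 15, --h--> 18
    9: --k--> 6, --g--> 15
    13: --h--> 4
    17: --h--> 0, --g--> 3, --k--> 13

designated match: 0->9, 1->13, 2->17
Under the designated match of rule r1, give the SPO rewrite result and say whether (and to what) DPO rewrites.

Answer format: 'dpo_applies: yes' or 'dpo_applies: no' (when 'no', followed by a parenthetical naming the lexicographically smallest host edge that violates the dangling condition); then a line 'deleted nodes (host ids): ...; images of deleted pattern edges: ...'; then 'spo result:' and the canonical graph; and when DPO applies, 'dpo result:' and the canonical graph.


dpo_applies: no
(the rule deletes node 17, which keeps host edge (0,17,h) outside the match image — the dangling condition fails, DPO blocks; SPO proceeds and side-deletes such edges)
deleted nodes (host ids): 13, 17; images of deleted pattern edges: (17,13,k)
spo result:
nodes: 0:q, 3:p, 4:q, 6:p, 8:p, 9:q, 10:p, 15:p, 18:q
edges: (3,8,h); (4,10,k); (4,15,g); (4,18,h); (9,6,k); (9,15,g)


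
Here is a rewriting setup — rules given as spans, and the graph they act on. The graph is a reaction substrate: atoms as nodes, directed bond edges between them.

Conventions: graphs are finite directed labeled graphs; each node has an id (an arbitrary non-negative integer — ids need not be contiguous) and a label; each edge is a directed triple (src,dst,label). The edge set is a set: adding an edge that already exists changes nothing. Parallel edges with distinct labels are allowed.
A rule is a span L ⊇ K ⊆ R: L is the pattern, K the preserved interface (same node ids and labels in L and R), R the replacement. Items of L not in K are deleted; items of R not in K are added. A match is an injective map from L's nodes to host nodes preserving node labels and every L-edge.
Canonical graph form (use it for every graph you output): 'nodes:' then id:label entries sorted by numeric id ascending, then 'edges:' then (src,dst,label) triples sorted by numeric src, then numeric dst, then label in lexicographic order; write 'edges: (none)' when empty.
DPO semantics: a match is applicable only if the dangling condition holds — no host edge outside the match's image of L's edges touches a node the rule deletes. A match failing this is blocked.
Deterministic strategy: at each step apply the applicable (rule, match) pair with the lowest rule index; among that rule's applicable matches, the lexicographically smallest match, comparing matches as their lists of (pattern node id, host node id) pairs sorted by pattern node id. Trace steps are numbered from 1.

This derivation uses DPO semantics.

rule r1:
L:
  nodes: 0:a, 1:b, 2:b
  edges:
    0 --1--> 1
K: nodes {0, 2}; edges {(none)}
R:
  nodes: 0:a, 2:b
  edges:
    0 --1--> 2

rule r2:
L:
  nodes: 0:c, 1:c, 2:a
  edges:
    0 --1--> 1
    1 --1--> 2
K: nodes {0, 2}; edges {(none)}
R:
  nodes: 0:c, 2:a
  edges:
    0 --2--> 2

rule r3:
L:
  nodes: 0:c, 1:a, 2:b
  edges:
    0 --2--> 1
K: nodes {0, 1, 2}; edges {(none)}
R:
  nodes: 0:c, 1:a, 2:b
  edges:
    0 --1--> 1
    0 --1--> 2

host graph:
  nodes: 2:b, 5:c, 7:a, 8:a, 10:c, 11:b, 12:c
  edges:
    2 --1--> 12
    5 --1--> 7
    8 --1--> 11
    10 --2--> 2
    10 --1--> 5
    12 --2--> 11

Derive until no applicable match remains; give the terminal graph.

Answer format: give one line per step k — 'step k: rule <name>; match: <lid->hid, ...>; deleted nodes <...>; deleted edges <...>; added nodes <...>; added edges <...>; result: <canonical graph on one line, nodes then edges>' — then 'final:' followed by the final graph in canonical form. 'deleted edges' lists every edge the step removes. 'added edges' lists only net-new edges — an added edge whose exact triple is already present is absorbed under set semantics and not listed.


step 1: rule r2; match: 0->10, 1->5, 2->7; deleted nodes 5; deleted edges (5,7,1); (10,5,1); added nodes (none); added edges (10,7,2); result: nodes: 2:b, 7:a, 8:a, 10:c, 11:b, 12:c edges: (2,12,1); (8,11,1); (10,2,2); (10,7,2); (12,11,2)
step 2: rule r3; match: 0->10, 1->7, 2->2; deleted nodes (none); deleted edges (10,7,2); added nodes (none); added edges (10,2,1); (10,7,1); result: nodes: 2:b, 7:a, 8:a, 10:c, 11:b, 12:c edges: (2,12,1); (8,11,1); (10,2,1); (10,2,2); (10,7,1); (12,11,2)
final:
nodes: 2:b, 7:a, 8:a, 10:c, 11:b, 12:c
edges: (2,12,1); (8,11,1); (10,2,1); (10,2,2); (10,7,1); (12,11,2)


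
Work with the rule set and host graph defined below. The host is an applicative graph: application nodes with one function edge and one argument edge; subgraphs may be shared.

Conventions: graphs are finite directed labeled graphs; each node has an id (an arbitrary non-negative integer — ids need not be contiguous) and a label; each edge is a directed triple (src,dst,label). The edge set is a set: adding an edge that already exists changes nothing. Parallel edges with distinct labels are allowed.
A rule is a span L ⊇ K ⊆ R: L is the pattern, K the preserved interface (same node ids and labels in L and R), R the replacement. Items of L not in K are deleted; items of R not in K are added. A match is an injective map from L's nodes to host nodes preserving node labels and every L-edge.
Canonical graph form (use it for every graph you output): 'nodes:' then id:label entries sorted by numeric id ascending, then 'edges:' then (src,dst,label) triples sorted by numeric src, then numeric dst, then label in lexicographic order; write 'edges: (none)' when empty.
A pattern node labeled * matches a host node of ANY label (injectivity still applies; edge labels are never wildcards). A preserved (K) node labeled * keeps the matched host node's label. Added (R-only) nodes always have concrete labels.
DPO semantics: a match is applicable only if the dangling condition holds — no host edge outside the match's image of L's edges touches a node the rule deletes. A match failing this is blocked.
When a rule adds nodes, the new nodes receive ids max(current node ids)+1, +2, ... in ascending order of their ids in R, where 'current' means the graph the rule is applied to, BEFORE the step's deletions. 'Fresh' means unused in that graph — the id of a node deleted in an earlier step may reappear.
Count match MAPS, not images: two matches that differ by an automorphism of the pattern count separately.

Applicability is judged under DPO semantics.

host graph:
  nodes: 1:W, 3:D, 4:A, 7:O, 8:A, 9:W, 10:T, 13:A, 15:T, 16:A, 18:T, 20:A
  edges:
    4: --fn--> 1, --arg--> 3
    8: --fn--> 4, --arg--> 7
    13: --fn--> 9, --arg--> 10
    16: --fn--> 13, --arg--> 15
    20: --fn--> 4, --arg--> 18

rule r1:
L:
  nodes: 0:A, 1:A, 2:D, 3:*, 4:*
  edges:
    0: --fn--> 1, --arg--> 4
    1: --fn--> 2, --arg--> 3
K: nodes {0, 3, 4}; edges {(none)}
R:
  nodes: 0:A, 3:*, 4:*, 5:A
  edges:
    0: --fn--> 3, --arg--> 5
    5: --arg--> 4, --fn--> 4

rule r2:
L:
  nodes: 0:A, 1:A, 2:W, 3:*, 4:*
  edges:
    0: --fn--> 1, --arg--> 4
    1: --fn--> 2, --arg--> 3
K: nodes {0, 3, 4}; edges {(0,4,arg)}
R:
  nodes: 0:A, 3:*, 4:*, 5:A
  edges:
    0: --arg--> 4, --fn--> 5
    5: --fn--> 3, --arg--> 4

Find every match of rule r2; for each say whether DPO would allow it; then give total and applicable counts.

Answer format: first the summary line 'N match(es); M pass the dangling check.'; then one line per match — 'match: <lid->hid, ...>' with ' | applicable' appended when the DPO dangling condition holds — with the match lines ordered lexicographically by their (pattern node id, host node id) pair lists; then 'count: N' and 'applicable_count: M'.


3 match(es); 1 pass the dangling check.
match: 0->8, 1->4, 2->1, 3->3, 4->7
match: 0->16, 1->13, 2->9, 3->10, 4->15 | applicable
match: 0->20, 1->4, 2->1, 3->3, 4->18
count: 3
applicable_count: 1


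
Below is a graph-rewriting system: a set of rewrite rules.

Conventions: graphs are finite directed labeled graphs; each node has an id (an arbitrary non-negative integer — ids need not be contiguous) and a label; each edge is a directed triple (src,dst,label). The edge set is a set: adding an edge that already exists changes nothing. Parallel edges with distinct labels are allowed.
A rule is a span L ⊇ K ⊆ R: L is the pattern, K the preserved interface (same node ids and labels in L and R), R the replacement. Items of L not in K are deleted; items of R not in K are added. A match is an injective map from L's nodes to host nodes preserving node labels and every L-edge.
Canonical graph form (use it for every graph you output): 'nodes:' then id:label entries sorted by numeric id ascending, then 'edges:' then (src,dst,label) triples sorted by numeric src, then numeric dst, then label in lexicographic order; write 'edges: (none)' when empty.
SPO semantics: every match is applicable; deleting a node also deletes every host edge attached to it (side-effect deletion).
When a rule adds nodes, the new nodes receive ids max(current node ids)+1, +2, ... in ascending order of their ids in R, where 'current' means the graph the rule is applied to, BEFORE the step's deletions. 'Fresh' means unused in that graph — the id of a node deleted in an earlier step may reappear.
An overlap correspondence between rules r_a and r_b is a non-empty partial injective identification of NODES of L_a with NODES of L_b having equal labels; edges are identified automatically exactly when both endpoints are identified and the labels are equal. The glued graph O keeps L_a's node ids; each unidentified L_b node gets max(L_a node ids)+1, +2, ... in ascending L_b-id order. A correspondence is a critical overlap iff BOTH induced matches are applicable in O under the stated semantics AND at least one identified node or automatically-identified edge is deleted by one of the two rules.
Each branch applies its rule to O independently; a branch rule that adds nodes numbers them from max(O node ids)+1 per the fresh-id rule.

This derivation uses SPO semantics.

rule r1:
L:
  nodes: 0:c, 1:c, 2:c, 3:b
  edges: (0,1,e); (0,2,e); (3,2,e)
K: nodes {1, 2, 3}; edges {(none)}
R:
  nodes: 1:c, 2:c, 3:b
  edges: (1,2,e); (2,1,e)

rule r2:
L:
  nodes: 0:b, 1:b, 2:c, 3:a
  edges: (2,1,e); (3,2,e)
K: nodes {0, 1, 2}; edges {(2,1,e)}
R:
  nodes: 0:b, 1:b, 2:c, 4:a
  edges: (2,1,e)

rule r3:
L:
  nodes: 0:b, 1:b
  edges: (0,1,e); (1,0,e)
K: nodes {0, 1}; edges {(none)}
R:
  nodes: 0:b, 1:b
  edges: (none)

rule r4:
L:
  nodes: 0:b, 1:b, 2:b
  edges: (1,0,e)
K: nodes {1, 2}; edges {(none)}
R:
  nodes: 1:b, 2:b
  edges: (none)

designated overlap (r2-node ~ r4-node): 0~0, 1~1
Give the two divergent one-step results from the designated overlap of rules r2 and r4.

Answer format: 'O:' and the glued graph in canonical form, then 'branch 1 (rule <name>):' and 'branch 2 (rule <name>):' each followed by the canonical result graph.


O:
nodes: 0:b, 1:b, 2:c, 3:a, 4:b
edges: (1,0,e); (2,1,e); (3,2,e)
branch 1 (rule r2):
nodes: 0:b, 1:b, 2:c, 4:b, 5:a
edges: (1,0,e); (2,1,e)
branch 2 (rule r4):
nodes: 1:b, 2:c, 3:a, 4:b
edges: (2,1,e); (3,2,e)


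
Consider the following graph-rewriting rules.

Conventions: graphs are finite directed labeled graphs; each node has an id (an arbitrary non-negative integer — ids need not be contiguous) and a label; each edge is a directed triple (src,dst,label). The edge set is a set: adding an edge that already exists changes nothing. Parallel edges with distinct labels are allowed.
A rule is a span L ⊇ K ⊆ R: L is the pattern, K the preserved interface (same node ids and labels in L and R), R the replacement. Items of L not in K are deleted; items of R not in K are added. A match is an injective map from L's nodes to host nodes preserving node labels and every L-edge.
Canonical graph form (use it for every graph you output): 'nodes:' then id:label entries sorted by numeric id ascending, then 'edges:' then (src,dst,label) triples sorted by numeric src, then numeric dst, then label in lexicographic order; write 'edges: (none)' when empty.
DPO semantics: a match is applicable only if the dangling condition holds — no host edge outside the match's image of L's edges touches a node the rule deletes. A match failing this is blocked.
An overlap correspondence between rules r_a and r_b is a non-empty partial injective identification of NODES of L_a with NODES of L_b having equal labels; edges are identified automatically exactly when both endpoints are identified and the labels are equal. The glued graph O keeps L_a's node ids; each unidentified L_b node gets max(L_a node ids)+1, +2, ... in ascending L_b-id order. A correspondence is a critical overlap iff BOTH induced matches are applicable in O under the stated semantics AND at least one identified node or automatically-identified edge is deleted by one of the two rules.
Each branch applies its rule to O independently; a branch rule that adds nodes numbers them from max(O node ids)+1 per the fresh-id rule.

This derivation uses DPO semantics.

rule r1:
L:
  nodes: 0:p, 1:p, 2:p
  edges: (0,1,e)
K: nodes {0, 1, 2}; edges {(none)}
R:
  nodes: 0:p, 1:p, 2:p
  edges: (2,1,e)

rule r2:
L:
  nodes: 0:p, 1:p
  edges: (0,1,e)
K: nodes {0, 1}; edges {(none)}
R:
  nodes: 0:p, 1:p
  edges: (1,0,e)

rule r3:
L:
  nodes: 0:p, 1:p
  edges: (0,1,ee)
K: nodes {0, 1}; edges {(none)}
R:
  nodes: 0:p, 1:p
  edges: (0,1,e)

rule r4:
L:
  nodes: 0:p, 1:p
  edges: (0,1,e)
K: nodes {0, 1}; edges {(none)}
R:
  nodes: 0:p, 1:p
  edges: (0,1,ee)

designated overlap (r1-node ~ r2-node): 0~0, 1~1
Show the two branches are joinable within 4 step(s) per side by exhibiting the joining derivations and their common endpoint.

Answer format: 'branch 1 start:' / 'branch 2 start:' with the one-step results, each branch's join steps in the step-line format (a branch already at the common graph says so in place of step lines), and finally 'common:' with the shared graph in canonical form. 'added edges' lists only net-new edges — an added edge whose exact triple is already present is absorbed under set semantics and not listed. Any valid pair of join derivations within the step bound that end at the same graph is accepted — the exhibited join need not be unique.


branch 1 start:
nodes: 0:p, 1:p, 2:p
edges: (2,1,e)
branch 2 start:
nodes: 0:p, 1:p, 2:p
edges: (1,0,e)
branch 1 step 1: rule r1; match: 0->2, 1->1, 2->0; deleted nodes (none); deleted edges (2,1,e); added nodes (none); added edges (0,1,e); result: nodes: 0:p, 1:p, 2:p edges: (0,1,e)
branch 2 step 1: rule r2; match: 0->1, 1->0; deleted nodes (none); deleted edges (1,0,e); added nodes (none); added edges (0,1,e); result: nodes: 0:p, 1:p, 2:p edges: (0,1,e)
common:
nodes: 0:p, 1:p, 2:p
edges: (0,1,e)


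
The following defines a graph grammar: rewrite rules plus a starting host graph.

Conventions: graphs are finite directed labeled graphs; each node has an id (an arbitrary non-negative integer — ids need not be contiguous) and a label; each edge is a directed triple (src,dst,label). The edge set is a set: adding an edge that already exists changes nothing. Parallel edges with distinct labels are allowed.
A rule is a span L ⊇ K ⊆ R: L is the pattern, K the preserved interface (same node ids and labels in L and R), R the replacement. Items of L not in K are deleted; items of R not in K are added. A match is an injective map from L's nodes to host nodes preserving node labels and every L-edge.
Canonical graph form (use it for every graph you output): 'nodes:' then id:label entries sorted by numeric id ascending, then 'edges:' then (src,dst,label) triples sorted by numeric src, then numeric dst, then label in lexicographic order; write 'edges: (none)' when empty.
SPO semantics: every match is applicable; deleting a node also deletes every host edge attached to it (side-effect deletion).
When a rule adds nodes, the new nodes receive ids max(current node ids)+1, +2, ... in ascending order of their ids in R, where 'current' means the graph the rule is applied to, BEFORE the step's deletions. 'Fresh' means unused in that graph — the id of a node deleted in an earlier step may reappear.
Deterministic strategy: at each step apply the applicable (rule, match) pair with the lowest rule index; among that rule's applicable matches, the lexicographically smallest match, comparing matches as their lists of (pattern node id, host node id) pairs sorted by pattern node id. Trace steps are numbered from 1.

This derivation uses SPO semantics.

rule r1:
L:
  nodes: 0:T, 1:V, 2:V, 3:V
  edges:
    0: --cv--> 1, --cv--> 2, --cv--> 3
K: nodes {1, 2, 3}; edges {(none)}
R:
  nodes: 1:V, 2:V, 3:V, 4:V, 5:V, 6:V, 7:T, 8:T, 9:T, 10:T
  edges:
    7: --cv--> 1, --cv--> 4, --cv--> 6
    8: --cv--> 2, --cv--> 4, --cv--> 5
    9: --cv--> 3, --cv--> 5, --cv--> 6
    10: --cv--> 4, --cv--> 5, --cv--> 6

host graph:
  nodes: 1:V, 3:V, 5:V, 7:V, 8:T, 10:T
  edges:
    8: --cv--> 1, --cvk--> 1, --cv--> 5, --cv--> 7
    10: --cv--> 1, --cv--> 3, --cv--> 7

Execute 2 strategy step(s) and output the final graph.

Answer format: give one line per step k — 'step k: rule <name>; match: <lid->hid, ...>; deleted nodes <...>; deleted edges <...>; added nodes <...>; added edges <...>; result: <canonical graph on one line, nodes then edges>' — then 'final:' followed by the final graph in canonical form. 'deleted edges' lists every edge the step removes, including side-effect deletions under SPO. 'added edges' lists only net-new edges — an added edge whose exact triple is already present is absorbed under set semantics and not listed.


step 1: rule r1; match: 0->8, 1->1, 2->5, 3->7; deleted nodes 8; deleted edges (8,1,cv); (8,1,cvk); (8,5,cv); (8,7,cv); added nodes 11, 12, 13, 14, 15, 16, 17; added edges (14,1,cv); (14,11,cv); (14,13,cv); (15,5,cv); (15,11,cv); (15,12,cv); (16,7,cv); (16,12,cv); (16,13,cv); (17,11,cv); (17,12,cv); (17,13,cv); result: nodes: 1:V, 3:V, 5:V, 7:V, 10:T, 11:V, 12:V, 13:V, 14:T, 15:T, 16:T, 17:T edges: (10,1,cv); (10,3,cv); (10,7,cv); (14,1,cv); (14,11,cv); (14,13,cv); (15,5,cv); (15,11,cv); (15,12,cv); (16,7,cv); (16,12,cv); (16,13,cv); (17,11,cv); (17,12,cv); (17,13,cv)
step 2: rule r1; match: 0->10, 1->1, 2->3, 3->7; deleted nodes 10; deleted edges (10,1,cv); (10,3,cv); (10,7,cv); added nodes 18, 19, 20, 21, 22, 23, 24; added edges (21,1,cv); (21,18,cv); (21,20,cv); (22,3,cv); (22,18,cv); (22,19,cv); (23,7,cv); (23,19,cv); (23,20,cv); (24,18,cv); (24,19,cv); (24,20,cv); result: nodes: 1:V, 3:V, 5:V, 7:V, 11:V, 12:V, 13:V, 14:T, 15:T, 16:T, 17:T, 18:V, 19:V, 20:V, 21:T, 22:T, 23:T, 24:T edges: (14,1,cv); (14,11,cv); (14,13,cv); (15,5,cv); (15,11,cv); (15,12,cv); (16,7,cv); (16,12,cv); (16,13,cv); (17,11,cv); (17,12,cv); (17,13,cv); (21,1,cv); (21,18,cv); (21,20,cv); (22,3,cv); (22,18,cv); (22,19,cv); (23,7,cv); (23,19,cv); (23,20,cv); (24,18,cv); (24,19,cv); (24,20,cv)
final:
nodes: 1:V, 3:V, 5:V, 7:V, 11:V, 12:V, 13:V, 14:T, 15:T, 16:T, 17:T, 18:V, 19:V, 20:V, 21:T, 22:T, 23:T, 24:T
edges: (14,1,cv); (14,11,cv); (14,13,cv); (15,5,cv); (15,11,cv); (15,12,cv); (16,7,cv); (16,12,cv); (16,13,cv); (17,11,cv); (17,12,cv); (17,13,cv); (21,1,cv); (21,18,cv); (21,20,cv); (22,3,cv); (22,18,cv); (22,19,cv); (23,7,cv); (23,19,cv); (23,20,cv); (24,18,cv); (24,19,cv); (24,20,cv)


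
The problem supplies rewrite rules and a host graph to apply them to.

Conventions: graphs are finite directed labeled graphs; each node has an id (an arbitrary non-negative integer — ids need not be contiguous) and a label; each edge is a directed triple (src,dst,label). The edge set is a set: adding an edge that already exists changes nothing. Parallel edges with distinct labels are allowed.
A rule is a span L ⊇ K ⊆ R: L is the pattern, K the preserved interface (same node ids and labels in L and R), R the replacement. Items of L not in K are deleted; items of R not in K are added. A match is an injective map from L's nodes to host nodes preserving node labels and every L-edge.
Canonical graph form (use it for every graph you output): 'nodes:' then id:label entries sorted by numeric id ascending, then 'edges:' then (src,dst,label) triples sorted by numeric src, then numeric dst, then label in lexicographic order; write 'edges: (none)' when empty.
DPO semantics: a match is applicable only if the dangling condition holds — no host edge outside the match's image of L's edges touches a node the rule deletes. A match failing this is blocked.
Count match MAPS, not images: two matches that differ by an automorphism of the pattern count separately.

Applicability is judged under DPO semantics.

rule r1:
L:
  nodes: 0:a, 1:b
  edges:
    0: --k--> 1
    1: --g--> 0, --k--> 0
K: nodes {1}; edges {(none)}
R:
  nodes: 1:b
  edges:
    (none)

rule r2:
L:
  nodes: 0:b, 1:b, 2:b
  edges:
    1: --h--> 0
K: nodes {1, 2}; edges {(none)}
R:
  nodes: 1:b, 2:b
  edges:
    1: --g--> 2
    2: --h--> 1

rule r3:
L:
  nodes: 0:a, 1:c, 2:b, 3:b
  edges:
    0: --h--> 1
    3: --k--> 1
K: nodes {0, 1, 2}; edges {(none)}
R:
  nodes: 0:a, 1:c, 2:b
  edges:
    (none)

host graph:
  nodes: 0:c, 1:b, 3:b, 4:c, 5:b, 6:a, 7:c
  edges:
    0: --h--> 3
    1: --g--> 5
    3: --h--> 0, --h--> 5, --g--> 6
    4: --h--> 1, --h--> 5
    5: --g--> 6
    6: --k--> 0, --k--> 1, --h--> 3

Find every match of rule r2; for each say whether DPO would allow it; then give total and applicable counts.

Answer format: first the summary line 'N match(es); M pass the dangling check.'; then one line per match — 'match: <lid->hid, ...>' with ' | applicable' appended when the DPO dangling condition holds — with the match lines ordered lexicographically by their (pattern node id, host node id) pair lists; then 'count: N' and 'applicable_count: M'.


1 match(es); 0 pass the dangling check.
match: 0->5, 1->3, 2->1
count: 1
applicable_count: 0


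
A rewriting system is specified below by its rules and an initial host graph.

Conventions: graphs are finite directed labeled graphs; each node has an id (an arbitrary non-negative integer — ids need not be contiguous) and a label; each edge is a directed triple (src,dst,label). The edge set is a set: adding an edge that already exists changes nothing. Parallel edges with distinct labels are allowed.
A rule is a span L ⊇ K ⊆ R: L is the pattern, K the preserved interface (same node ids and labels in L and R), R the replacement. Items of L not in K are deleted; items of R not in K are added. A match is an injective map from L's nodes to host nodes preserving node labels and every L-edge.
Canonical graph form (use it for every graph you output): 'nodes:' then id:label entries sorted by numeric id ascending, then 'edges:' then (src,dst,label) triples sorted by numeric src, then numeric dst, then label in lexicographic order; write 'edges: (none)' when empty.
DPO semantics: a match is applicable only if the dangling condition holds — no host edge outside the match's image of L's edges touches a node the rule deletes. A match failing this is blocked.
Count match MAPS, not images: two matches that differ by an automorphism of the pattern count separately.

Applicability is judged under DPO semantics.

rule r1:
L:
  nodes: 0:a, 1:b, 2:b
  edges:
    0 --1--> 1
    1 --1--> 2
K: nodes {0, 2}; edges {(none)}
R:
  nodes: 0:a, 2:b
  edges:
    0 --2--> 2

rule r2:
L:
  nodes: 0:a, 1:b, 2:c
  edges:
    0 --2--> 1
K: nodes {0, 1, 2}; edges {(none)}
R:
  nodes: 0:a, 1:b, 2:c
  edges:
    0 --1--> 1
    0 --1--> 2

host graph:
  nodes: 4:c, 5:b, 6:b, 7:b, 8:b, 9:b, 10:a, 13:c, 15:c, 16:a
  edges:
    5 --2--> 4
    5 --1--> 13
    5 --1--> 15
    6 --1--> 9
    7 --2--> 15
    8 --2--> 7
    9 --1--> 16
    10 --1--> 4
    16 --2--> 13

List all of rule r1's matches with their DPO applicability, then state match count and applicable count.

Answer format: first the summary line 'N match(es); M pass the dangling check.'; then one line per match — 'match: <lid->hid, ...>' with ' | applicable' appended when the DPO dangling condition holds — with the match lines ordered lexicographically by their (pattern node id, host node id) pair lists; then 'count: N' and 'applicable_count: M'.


0 match(es); 0 pass the dangling check.
count: 0
applicable_count: 0
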